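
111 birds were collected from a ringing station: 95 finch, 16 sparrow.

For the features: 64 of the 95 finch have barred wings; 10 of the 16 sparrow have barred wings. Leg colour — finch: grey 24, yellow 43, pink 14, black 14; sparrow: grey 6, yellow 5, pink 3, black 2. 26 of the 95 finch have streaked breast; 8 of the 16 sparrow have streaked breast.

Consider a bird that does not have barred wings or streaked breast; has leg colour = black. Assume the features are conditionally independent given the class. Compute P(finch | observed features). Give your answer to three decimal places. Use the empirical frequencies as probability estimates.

finch: (95/111) × (31/95) × (14/95) × (69/95) ≈ 0.0298929
sparrow: (16/111) × (6/16) × (2/16) × (8/16) ≈ 0.00337838
P(finch | x) = 0.0298929 / 0.03327128 ≈ 0.898

0.898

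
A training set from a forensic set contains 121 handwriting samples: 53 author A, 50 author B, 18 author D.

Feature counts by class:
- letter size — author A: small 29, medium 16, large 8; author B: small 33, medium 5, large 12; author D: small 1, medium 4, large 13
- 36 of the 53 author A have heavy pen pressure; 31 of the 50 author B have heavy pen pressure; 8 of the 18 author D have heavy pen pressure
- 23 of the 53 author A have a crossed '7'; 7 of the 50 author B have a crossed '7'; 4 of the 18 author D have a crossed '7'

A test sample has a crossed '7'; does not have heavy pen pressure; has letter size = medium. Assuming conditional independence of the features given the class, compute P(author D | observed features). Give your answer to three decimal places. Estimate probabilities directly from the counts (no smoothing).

author A: (53/121) × (16/53) × (17/53) × (23/53) ≈ 0.018406
author B: (50/121) × (5/50) × (19/50) × (7/50) ≈ 0.00219835
author D: (18/121) × (4/18) × (10/18) × (4/18) ≈ 0.00408122
P(author D | x) = 0.00408122 / 0.02468557 ≈ 0.165

0.165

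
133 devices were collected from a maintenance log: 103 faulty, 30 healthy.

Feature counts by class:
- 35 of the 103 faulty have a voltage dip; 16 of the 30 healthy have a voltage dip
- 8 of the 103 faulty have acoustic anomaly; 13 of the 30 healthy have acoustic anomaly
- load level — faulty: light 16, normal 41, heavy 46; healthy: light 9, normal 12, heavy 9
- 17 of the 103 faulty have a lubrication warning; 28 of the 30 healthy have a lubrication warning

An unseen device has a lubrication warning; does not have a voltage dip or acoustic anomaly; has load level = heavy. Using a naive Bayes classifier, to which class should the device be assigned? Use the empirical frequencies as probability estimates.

faulty

faulty: (103/133) × (68/103) × (95/103) × (46/103) × (17/103) ≈ 0.0347597
healthy: (30/133) × (14/30) × (17/30) × (9/30) × (28/30) ≈ 0.0167018
Highest score → faulty.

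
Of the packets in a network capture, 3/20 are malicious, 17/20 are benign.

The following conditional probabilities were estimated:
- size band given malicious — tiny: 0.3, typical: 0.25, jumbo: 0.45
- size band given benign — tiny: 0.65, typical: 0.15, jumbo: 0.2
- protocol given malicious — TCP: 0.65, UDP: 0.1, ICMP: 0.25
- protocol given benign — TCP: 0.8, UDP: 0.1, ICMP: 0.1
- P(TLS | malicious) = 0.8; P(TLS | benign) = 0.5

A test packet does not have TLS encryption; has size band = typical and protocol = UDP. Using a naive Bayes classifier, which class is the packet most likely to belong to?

benign

malicious: 0.15 × 0.25 × 0.1 × (1−0.8) = 0.00075
benign: 0.85 × 0.15 × 0.1 × (1−0.5) = 0.006375
Highest score → benign.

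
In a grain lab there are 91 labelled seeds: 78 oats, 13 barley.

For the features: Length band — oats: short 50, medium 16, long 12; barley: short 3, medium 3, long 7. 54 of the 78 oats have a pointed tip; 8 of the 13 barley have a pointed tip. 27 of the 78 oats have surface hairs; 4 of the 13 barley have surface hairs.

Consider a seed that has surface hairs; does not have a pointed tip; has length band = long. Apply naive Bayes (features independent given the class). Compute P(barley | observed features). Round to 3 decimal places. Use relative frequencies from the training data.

oats: (78/91) × (12/78) × (24/78) × (27/78) ≈ 0.0140451
barley: (13/91) × (7/13) × (5/13) × (4/13) ≈ 0.00910332
P(barley | x) = 0.00910332 / 0.02314842 ≈ 0.393

0.393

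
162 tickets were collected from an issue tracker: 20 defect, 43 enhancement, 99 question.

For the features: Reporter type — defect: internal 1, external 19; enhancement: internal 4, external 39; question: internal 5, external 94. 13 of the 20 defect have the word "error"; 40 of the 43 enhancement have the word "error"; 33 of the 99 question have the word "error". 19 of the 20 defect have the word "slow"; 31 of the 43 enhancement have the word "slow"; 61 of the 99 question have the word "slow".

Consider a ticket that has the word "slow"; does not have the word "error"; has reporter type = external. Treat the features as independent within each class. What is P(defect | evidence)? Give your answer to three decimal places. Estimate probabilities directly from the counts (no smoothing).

0.135

defect: (20/162) × (19/20) × (7/20) × (19/20) ≈ 0.0389969
enhancement: (43/162) × (39/43) × (3/43) × (31/43) ≈ 0.0121086
question: (99/162) × (94/99) × (66/99) × (61/99) ≈ 0.238351
P(defect | x) = 0.0389969 / 0.2894565 ≈ 0.135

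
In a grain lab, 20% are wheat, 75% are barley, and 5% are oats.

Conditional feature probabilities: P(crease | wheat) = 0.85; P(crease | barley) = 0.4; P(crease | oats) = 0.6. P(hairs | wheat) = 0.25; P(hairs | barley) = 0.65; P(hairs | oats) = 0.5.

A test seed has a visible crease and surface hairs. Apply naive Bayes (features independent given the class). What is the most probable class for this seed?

wheat: 0.2 × 0.85 × 0.25 = 0.0425
barley: 0.75 × 0.4 × 0.65 = 0.195
oats: 0.05 × 0.6 × 0.5 = 0.015
Highest score → barley.

barley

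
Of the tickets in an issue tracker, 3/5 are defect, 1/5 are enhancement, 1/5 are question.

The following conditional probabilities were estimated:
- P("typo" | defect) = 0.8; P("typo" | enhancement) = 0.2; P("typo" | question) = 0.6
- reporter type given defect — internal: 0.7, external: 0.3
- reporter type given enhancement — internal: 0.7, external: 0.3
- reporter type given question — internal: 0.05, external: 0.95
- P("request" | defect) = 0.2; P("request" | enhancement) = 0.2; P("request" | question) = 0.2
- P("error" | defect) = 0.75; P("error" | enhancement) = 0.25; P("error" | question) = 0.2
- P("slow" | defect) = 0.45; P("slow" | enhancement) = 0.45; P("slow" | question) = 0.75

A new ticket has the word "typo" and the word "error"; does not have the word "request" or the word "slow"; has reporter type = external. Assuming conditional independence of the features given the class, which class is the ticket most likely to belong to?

defect

defect: 0.6 × 0.8 × 0.3 × (1−0.2) × 0.75 × (1−0.45) = 0.04752
enhancement: 0.2 × 0.2 × 0.3 × (1−0.2) × 0.25 × (1−0.45) = 0.00132
question: 0.2 × 0.6 × 0.95 × (1−0.2) × 0.2 × (1−0.75) = 0.00456
Highest score → defect.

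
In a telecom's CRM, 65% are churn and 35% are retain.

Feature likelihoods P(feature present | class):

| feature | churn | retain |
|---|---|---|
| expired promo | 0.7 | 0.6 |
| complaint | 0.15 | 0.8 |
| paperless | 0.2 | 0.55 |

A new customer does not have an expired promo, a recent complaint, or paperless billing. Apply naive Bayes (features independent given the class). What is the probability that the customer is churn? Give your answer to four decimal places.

0.9132

churn: 0.65 × (1−0.7) × (1−0.15) × (1−0.2) = 0.1326
retain: 0.35 × (1−0.6) × (1−0.8) × (1−0.55) = 0.0126
P(churn | x) = 0.1326 / 0.1452 ≈ 0.9132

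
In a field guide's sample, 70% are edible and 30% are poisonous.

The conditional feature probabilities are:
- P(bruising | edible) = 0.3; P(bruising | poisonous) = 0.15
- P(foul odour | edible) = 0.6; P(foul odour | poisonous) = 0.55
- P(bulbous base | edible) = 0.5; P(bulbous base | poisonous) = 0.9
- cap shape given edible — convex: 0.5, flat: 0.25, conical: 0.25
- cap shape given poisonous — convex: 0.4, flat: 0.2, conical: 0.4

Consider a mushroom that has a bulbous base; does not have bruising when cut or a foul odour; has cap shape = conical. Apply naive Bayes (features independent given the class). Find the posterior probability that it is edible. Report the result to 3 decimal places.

edible: 0.7 × (1−0.3) × (1−0.6) × 0.5 × 0.25 = 0.0245
poisonous: 0.3 × (1−0.15) × (1−0.55) × 0.9 × 0.4 = 0.04131
P(edible | x) = 0.0245 / 0.06581 ≈ 0.372

0.372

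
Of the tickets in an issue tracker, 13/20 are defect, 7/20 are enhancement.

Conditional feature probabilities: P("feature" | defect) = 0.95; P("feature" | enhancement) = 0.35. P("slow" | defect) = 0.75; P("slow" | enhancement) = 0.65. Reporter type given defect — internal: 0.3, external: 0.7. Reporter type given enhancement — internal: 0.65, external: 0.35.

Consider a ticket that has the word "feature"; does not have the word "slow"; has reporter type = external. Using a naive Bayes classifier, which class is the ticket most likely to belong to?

defect: 0.65 × 0.95 × (1−0.75) × 0.7 = 0.1080625
enhancement: 0.35 × 0.35 × (1−0.65) × 0.35 = 0.01500625
Highest score → defect.

defect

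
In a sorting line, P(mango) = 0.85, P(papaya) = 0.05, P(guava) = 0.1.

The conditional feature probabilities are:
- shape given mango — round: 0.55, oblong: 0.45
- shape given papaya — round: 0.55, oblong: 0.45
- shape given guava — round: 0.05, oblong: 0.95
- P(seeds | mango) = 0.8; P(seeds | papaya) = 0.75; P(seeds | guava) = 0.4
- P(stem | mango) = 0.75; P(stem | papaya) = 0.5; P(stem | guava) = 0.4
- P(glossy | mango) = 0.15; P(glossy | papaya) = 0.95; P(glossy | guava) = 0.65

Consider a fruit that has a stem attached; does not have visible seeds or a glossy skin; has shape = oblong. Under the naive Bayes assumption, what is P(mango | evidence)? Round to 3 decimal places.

0.857

mango: 0.85 × 0.45 × (1−0.8) × 0.75 × (1−0.15) = 0.04876875
papaya: 0.05 × 0.45 × (1−0.75) × 0.5 × (1−0.95) = 0.000140625
guava: 0.1 × 0.95 × (1−0.4) × 0.4 × (1−0.65) = 0.00798
P(mango | x) = 0.04876875 / 0.056889375 ≈ 0.857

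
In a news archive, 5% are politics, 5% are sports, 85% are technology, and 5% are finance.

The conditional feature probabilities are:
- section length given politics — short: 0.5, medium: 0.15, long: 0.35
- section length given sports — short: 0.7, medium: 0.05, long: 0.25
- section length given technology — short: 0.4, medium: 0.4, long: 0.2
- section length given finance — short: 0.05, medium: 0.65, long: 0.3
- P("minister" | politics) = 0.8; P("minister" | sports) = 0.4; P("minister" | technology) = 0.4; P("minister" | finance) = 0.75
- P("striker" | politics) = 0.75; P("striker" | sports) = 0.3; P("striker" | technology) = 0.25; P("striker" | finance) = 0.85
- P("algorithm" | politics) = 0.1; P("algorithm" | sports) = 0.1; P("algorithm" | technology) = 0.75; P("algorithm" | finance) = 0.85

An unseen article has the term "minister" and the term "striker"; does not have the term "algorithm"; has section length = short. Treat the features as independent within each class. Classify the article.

politics

politics: 0.05 × 0.5 × 0.8 × 0.75 × (1−0.1) = 0.0135
sports: 0.05 × 0.7 × 0.4 × 0.3 × (1−0.1) = 0.00378
technology: 0.85 × 0.4 × 0.4 × 0.25 × (1−0.75) = 0.0085
finance: 0.05 × 0.05 × 0.75 × 0.85 × (1−0.85) = 0.0002390625
Highest score → politics.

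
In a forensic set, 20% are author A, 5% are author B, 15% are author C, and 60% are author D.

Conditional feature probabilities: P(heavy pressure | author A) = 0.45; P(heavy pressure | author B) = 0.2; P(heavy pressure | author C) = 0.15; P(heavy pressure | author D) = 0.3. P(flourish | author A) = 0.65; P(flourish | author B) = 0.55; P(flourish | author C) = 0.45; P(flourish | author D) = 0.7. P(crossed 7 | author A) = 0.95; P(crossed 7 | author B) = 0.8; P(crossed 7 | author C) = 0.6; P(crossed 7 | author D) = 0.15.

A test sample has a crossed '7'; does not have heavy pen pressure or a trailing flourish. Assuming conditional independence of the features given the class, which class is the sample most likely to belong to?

author A: 0.2 × (1−0.45) × (1−0.65) × 0.95 = 0.036575
author B: 0.05 × (1−0.2) × (1−0.55) × 0.8 = 0.0144
author C: 0.15 × (1−0.15) × (1−0.45) × 0.6 = 0.042075
author D: 0.6 × (1−0.3) × (1−0.7) × 0.15 = 0.0189
Highest score → author C.

author C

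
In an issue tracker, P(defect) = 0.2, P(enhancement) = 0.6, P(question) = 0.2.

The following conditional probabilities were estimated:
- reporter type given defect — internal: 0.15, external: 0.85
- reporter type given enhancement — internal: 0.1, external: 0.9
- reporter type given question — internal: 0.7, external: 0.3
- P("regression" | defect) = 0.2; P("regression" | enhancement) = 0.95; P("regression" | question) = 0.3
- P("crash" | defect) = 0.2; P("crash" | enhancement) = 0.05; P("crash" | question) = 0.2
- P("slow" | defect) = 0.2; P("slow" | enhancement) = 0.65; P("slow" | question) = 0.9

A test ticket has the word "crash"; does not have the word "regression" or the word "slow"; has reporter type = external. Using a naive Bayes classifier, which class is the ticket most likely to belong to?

defect

defect: 0.2 × 0.85 × (1−0.2) × 0.2 × (1−0.2) = 0.02176
enhancement: 0.6 × 0.9 × (1−0.95) × 0.05 × (1−0.65) = 0.0004725
question: 0.2 × 0.3 × (1−0.3) × 0.2 × (1−0.9) = 0.00084
Highest score → defect.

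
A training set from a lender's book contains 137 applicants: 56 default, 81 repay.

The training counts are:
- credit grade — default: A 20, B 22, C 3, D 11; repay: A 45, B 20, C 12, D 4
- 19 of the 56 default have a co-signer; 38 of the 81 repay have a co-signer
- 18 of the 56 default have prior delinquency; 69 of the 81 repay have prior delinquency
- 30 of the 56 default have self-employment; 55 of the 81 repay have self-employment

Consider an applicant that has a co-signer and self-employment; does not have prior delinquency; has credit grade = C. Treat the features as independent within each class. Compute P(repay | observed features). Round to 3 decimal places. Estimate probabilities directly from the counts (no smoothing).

default: (56/137) × (3/56) × (19/56) × (38/56) × (30/56) ≈ 0.00270082
repay: (81/137) × (12/81) × (38/81) × (12/81) × (55/81) ≈ 0.00413364
P(repay | x) = 0.00413364 / 0.00683446 ≈ 0.605

0.605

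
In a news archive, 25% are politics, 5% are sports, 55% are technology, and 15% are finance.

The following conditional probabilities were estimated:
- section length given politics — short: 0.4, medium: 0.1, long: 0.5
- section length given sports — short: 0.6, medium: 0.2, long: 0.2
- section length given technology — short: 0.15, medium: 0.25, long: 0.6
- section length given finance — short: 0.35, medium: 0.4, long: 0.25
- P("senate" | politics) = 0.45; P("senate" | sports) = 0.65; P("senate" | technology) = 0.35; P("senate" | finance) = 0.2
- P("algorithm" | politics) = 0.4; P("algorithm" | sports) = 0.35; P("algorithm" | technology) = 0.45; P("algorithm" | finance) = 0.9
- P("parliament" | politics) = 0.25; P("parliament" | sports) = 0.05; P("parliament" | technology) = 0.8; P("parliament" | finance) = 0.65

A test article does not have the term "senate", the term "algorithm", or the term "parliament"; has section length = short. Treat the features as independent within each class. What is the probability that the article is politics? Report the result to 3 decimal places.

politics: 0.25 × 0.4 × (1−0.45) × (1−0.4) × (1−0.25) = 0.02475
sports: 0.05 × 0.6 × (1−0.65) × (1−0.35) × (1−0.05) = 0.00648375
technology: 0.55 × 0.15 × (1−0.35) × (1−0.45) × (1−0.8) = 0.00589875
finance: 0.15 × 0.35 × (1−0.2) × (1−0.9) × (1−0.65) = 0.00147
P(politics | x) = 0.02475 / 0.0386025 ≈ 0.641

0.641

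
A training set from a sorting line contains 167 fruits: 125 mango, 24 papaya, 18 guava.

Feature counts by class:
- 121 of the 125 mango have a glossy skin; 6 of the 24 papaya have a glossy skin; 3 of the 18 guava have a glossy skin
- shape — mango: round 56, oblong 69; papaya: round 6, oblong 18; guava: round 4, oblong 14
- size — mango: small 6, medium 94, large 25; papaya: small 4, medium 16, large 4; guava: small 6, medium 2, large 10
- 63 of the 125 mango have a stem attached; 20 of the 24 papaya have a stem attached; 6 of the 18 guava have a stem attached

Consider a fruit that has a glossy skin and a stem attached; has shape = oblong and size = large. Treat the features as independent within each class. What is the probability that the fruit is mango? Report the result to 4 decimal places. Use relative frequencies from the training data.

0.8643

mango: (125/167) × (121/125) × (69/125) × (25/125) × (63/125) ≈ 0.0403152
papaya: (24/167) × (6/24) × (18/24) × (4/24) × (20/24) ≈ 0.00374251
guava: (18/167) × (3/18) × (14/18) × (10/18) × (6/18) ≈ 0.00258742
P(mango | x) = 0.0403152 / 0.04664513 ≈ 0.8643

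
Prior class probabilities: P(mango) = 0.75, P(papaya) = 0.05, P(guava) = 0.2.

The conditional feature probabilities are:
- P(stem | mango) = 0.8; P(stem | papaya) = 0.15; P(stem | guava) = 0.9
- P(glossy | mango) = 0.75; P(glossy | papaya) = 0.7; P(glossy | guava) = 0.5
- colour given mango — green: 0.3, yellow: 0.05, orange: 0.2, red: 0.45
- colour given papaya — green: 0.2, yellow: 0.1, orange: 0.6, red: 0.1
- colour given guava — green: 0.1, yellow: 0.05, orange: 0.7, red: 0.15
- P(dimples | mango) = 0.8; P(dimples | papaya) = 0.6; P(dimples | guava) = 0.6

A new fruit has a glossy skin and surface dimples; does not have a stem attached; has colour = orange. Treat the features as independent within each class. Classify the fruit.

mango: 0.75 × (1−0.8) × 0.75 × 0.2 × 0.8 = 0.018
papaya: 0.05 × (1−0.15) × 0.7 × 0.6 × 0.6 = 0.01071
guava: 0.2 × (1−0.9) × 0.5 × 0.7 × 0.6 = 0.0042
Highest score → mango.

mango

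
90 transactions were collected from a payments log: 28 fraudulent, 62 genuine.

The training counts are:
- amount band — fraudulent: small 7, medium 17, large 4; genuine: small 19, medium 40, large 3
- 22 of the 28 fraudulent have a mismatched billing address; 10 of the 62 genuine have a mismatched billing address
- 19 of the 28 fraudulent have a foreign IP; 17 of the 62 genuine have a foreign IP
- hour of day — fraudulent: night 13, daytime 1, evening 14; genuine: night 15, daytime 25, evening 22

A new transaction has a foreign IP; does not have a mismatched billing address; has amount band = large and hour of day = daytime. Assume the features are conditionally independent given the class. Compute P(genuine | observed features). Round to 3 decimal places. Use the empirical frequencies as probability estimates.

fraudulent: (28/90) × (4/28) × (6/28) × (19/28) × (1/28) ≈ 0.000230807
genuine: (62/90) × (3/62) × (52/62) × (17/62) × (25/62) ≈ 0.00309098
P(genuine | x) = 0.00309098 / 0.003321787 ≈ 0.931

0.931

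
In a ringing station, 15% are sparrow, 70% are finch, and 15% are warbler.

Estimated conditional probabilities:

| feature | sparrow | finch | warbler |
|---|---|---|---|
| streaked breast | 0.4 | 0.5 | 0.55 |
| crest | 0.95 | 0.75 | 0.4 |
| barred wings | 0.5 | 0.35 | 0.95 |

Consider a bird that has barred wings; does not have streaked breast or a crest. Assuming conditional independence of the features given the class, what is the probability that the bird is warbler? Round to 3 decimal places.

sparrow: 0.15 × (1−0.4) × (1−0.95) × 0.5 = 0.00225
finch: 0.7 × (1−0.5) × (1−0.75) × 0.35 = 0.030625
warbler: 0.15 × (1−0.55) × (1−0.4) × 0.95 = 0.038475
P(warbler | x) = 0.038475 / 0.07135 ≈ 0.539

0.539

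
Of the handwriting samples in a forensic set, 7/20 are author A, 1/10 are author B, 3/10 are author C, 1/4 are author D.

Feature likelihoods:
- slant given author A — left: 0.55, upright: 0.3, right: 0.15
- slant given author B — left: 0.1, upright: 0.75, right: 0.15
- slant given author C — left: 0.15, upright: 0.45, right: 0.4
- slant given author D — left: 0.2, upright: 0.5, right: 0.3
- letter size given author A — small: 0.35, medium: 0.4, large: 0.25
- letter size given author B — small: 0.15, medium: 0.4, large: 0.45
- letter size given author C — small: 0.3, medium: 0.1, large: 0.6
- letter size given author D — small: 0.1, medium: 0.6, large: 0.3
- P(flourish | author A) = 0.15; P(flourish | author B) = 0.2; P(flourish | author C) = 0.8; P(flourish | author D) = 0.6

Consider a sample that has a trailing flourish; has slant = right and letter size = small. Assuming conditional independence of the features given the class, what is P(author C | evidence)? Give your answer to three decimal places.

author A: 0.35 × 0.15 × 0.35 × 0.15 = 0.00275625
author B: 0.1 × 0.15 × 0.15 × 0.2 = 0.00045
author C: 0.3 × 0.4 × 0.3 × 0.8 = 0.0288
author D: 0.25 × 0.3 × 0.1 × 0.6 = 0.0045
P(author C | x) = 0.0288 / 0.03650625 ≈ 0.789

0.789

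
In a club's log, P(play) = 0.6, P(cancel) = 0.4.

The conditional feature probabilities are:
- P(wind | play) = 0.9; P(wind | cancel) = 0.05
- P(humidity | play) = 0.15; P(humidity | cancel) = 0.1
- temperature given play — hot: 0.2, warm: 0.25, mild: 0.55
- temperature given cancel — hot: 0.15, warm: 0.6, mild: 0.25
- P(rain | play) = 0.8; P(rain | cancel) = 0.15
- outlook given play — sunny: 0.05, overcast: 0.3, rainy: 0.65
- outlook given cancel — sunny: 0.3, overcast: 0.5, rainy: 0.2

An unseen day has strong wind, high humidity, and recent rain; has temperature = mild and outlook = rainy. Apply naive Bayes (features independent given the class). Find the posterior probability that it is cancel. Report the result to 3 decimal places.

0.001

play: 0.6 × 0.9 × 0.15 × 0.55 × 0.8 × 0.65 = 0.023166
cancel: 0.4 × 0.05 × 0.1 × 0.25 × 0.15 × 0.2 = 0.000015
P(cancel | x) = 0.000015 / 0.023181 ≈ 0.001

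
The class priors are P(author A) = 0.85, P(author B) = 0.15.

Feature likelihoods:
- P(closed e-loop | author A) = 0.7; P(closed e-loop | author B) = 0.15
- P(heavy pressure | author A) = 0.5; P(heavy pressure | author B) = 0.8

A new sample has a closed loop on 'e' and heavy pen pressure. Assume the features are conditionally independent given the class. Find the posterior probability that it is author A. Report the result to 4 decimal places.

0.9429

author A: 0.85 × 0.7 × 0.5 = 0.2975
author B: 0.15 × 0.15 × 0.8 = 0.018
P(author A | x) = 0.2975 / 0.3155 ≈ 0.9429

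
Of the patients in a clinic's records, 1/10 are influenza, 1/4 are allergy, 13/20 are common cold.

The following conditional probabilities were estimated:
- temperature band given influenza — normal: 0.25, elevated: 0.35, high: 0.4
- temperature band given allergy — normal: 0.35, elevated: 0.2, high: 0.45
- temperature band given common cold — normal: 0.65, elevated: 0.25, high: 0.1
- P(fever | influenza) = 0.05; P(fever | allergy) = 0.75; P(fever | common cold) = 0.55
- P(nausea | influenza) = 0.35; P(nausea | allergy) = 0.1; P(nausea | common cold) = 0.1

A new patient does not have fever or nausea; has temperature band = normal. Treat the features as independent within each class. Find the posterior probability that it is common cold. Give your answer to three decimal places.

influenza: 0.1 × 0.25 × (1−0.05) × (1−0.35) = 0.0154375
allergy: 0.25 × 0.35 × (1−0.75) × (1−0.1) = 0.0196875
common cold: 0.65 × 0.65 × (1−0.55) × (1−0.1) = 0.1711125
P(common cold | x) = 0.1711125 / 0.2062375 ≈ 0.830

0.830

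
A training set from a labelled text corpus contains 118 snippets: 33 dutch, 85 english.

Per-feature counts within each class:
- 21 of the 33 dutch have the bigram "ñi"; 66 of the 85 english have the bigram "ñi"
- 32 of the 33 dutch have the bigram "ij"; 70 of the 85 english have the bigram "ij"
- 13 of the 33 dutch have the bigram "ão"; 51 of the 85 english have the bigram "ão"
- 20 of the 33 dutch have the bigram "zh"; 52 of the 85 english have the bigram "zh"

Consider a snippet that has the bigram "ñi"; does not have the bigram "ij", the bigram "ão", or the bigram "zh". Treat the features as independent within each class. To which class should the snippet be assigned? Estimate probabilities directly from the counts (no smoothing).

english

dutch: (33/118) × (21/33) × (1/33) × (20/33) × (13/33) ≈ 0.00128756
english: (85/118) × (66/85) × (15/85) × (34/85) × (33/85) ≈ 0.0153281
Highest score → english.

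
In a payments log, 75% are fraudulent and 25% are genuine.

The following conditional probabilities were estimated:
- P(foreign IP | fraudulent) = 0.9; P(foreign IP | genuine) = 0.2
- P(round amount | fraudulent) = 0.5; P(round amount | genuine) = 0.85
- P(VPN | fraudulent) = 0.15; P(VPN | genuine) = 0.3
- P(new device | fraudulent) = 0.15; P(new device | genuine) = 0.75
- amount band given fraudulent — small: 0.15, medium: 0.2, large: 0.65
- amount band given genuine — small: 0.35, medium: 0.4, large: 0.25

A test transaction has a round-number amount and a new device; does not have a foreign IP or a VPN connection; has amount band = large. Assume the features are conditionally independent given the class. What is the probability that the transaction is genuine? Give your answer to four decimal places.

fraudulent: 0.75 × (1−0.9) × 0.5 × (1−0.15) × 0.15 × 0.65 = 0.0031078125
genuine: 0.25 × (1−0.2) × 0.85 × (1−0.3) × 0.75 × 0.25 = 0.0223125
P(genuine | x) = 0.0223125 / 0.0254203125 ≈ 0.8777

0.8777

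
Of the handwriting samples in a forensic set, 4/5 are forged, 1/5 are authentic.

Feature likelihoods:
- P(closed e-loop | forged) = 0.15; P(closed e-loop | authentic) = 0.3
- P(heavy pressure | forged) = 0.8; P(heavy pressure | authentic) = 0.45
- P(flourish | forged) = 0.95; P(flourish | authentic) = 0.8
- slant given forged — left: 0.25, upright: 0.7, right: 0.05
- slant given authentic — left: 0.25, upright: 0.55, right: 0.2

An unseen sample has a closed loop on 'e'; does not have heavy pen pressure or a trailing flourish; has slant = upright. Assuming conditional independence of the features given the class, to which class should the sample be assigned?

forged: 0.8 × 0.15 × (1−0.8) × (1−0.95) × 0.7 = 0.00084
authentic: 0.2 × 0.3 × (1−0.45) × (1−0.8) × 0.55 = 0.00363
Highest score → authentic.

authentic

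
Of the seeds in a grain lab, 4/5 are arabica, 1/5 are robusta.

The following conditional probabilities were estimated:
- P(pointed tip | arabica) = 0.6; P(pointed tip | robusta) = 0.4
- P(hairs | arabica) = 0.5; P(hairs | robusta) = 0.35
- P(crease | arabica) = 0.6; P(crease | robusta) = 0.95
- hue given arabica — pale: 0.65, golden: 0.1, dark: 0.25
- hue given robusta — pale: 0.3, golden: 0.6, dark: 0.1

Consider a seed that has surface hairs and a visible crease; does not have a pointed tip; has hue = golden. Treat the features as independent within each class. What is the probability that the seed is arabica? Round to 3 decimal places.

arabica: 0.8 × (1−0.6) × 0.5 × 0.6 × 0.1 = 0.0096
robusta: 0.2 × (1−0.4) × 0.35 × 0.95 × 0.6 = 0.02394
P(arabica | x) = 0.0096 / 0.03354 ≈ 0.286

0.286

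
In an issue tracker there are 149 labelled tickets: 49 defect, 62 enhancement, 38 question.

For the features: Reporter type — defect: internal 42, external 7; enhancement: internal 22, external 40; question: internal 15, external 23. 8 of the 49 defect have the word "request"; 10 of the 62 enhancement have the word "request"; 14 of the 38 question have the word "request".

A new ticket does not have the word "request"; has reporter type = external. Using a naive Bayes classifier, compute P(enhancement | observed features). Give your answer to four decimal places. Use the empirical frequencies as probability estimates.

0.6221

defect: (49/149) × (7/49) × (41/49) ≈ 0.0393097
enhancement: (62/149) × (40/62) × (52/62) ≈ 0.225157
question: (38/149) × (23/38) × (24/38) ≈ 0.0974921
P(enhancement | x) = 0.225157 / 0.3619588 ≈ 0.6221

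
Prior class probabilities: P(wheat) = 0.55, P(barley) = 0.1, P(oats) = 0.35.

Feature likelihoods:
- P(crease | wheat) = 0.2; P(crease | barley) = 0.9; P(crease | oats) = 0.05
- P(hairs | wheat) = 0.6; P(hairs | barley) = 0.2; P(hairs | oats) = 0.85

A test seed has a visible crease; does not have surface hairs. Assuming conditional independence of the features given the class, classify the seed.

barley

wheat: 0.55 × 0.2 × (1−0.6) = 0.044
barley: 0.1 × 0.9 × (1−0.2) = 0.072
oats: 0.35 × 0.05 × (1−0.85) = 0.002625
Highest score → barley.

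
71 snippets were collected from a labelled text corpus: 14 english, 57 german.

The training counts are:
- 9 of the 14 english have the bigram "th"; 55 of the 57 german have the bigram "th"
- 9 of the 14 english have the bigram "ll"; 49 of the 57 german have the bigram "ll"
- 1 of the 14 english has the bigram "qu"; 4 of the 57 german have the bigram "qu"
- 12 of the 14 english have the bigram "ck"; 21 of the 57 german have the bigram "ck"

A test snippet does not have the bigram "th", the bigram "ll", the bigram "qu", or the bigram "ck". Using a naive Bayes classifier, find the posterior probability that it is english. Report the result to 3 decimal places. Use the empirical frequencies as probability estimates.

0.590

english: (14/71) × (5/14) × (5/14) × (13/14) × (2/14) ≈ 0.00333634
german: (57/71) × (2/57) × (8/57) × (53/57) × (36/57) ≈ 0.00232175
P(english | x) = 0.00333634 / 0.00565809 ≈ 0.590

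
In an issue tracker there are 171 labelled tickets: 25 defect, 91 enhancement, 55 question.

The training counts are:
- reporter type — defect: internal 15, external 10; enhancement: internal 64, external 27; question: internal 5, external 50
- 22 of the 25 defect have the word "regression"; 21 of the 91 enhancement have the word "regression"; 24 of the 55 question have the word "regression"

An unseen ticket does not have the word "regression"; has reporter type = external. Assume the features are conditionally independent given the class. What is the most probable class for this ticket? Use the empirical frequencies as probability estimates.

question

defect: (25/171) × (10/25) × (3/25) ≈ 0.00701754
enhancement: (91/171) × (27/91) × (70/91) ≈ 0.121457
question: (55/171) × (50/55) × (31/55) ≈ 0.164806
Highest score → question.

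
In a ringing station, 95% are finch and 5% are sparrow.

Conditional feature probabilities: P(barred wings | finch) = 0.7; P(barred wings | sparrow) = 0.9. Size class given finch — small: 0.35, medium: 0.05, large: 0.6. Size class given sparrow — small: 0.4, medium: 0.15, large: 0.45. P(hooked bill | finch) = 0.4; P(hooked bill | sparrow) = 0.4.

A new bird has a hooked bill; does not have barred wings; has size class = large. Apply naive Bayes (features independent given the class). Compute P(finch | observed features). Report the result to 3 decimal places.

0.987

finch: 0.95 × (1−0.7) × 0.6 × 0.4 = 0.0684
sparrow: 0.05 × (1−0.9) × 0.45 × 0.4 = 0.0009
P(finch | x) = 0.0684 / 0.0693 ≈ 0.987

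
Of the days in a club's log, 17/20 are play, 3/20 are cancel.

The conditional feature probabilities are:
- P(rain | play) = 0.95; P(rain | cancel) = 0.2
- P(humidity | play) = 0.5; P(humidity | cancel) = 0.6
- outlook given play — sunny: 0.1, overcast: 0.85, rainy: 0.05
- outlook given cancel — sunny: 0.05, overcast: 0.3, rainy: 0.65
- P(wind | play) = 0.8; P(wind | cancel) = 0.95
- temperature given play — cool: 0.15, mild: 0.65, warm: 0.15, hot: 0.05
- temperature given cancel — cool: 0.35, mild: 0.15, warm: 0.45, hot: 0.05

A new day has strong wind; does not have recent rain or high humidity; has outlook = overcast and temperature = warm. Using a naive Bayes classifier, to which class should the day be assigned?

cancel

play: 0.85 × (1−0.95) × (1−0.5) × 0.85 × 0.8 × 0.15 = 0.0021675
cancel: 0.15 × (1−0.2) × (1−0.6) × 0.3 × 0.95 × 0.45 = 0.006156
Highest score → cancel.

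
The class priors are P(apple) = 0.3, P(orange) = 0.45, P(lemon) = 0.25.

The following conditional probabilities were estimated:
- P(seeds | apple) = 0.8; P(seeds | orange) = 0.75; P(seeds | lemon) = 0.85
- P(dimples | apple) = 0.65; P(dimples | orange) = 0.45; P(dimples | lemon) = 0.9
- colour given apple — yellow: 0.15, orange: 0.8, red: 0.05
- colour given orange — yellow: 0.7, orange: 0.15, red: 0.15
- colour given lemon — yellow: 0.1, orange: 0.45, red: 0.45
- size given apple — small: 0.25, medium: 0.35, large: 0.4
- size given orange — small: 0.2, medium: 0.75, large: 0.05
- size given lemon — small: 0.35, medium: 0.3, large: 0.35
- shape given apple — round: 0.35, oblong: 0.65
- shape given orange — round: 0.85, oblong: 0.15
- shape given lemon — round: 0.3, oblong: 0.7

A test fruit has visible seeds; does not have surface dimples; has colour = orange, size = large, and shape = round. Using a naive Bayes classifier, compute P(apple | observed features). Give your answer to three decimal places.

0.811

apple: 0.3 × 0.8 × (1−0.65) × 0.8 × 0.4 × 0.35 = 0.009408
orange: 0.45 × 0.75 × (1−0.45) × 0.15 × 0.05 × 0.85 = 0.001183359375
lemon: 0.25 × 0.85 × (1−0.9) × 0.45 × 0.35 × 0.3 = 0.0010040625
P(apple | x) = 0.009408 / 0.011595421875 ≈ 0.811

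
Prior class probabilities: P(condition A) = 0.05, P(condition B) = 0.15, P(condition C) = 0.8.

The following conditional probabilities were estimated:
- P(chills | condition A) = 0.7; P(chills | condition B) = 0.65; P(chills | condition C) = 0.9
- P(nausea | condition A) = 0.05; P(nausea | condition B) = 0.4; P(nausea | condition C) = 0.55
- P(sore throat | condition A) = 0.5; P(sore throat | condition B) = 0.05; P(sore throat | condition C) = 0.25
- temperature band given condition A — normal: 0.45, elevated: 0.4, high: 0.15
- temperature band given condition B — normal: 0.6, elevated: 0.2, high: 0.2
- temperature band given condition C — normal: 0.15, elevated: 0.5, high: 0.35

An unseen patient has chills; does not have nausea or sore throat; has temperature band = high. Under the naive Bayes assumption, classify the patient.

condition A: 0.05 × 0.7 × (1−0.05) × (1−0.5) × 0.15 = 0.00249375
condition B: 0.15 × 0.65 × (1−0.4) × (1−0.05) × 0.2 = 0.011115
condition C: 0.8 × 0.9 × (1−0.55) × (1−0.25) × 0.35 = 0.08505
Highest score → condition C.

condition C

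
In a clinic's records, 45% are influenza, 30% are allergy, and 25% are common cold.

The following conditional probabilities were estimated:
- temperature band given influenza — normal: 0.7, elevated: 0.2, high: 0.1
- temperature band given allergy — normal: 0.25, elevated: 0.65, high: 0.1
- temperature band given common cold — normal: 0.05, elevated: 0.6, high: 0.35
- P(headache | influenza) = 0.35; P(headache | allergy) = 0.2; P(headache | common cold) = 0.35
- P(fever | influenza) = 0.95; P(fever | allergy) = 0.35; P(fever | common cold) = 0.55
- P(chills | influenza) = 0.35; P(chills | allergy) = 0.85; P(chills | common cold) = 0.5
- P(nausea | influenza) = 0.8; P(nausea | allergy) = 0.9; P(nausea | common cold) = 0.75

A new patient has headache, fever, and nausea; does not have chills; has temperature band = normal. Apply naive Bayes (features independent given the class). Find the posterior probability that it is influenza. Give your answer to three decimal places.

0.971

influenza: 0.45 × 0.7 × 0.35 × 0.95 × (1−0.35) × 0.8 = 0.0544635
allergy: 0.3 × 0.25 × 0.2 × 0.35 × (1−0.85) × 0.9 = 0.00070875
common cold: 0.25 × 0.05 × 0.35 × 0.55 × (1−0.5) × 0.75 = 0.00090234375
P(influenza | x) = 0.0544635 / 0.05607459375 ≈ 0.971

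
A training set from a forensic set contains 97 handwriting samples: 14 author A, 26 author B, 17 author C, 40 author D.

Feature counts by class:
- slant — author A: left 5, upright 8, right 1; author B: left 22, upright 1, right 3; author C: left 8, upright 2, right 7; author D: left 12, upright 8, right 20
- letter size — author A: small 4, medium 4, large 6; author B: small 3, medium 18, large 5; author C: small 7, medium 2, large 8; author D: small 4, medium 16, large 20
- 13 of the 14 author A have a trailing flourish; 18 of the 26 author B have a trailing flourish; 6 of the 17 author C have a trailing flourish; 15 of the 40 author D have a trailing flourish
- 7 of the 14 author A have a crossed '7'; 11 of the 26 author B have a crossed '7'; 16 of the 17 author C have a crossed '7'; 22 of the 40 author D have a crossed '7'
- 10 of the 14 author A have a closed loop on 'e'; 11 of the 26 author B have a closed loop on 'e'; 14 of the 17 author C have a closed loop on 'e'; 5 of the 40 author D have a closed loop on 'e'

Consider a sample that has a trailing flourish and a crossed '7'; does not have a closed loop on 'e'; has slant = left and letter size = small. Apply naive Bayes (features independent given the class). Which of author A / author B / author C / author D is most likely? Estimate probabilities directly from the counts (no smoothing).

author A: (14/97) × (5/14) × (4/14) × (13/14) × (7/14) × (4/14) ≈ 0.00195365
author B: (26/97) × (22/26) × (3/26) × (18/26) × (11/26) × (15/26) ≈ 0.00442217
author C: (17/97) × (8/17) × (7/17) × (6/17) × (16/17) × (3/17) ≈ 0.00199073
author D: (40/97) × (12/40) × (4/40) × (15/40) × (22/40) × (35/40) ≈ 0.0022326
Highest score → author B.

author B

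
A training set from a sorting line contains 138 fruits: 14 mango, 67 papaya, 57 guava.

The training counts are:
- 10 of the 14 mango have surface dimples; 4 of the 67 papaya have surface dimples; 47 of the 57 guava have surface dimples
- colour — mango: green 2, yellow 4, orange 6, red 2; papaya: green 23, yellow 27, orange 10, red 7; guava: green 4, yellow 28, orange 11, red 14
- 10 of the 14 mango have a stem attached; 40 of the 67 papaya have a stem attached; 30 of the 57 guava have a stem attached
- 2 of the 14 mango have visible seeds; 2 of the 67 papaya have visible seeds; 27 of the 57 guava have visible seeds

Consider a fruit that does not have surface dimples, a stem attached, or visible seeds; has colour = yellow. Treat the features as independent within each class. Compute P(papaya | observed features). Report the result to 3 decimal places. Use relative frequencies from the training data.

0.868

mango: (14/138) × (4/14) × (4/14) × (4/14) × (12/14) ≈ 0.00202814
papaya: (67/138) × (63/67) × (27/67) × (27/67) × (65/67) ≈ 0.0719247
guava: (57/138) × (10/57) × (28/57) × (27/57) × (30/57) ≈ 0.00887441
P(papaya | x) = 0.0719247 / 0.08282725 ≈ 0.868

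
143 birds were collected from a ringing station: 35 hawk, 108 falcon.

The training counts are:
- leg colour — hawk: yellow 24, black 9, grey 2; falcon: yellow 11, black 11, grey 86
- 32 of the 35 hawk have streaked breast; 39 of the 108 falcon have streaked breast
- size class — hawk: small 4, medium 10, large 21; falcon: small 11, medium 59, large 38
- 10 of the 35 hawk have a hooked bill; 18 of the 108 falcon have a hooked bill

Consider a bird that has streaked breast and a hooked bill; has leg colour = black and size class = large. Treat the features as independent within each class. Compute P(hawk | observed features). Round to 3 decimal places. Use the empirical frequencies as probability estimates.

hawk: (35/143) × (9/35) × (32/35) × (21/35) × (10/35) ≈ 0.00986442
falcon: (108/143) × (11/108) × (39/108) × (38/108) × (18/108) ≈ 0.00162894
P(hawk | x) = 0.00986442 / 0.01149336 ≈ 0.858

0.858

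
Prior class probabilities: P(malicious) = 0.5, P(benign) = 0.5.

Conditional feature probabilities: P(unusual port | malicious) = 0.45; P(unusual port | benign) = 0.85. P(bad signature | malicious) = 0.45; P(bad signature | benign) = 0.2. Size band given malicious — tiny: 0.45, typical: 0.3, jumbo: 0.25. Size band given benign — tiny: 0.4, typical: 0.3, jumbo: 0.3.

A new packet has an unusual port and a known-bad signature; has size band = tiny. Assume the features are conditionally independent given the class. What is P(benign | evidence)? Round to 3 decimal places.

0.427

malicious: 0.5 × 0.45 × 0.45 × 0.45 = 0.0455625
benign: 0.5 × 0.85 × 0.2 × 0.4 = 0.034
P(benign | x) = 0.034 / 0.0795625 ≈ 0.427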